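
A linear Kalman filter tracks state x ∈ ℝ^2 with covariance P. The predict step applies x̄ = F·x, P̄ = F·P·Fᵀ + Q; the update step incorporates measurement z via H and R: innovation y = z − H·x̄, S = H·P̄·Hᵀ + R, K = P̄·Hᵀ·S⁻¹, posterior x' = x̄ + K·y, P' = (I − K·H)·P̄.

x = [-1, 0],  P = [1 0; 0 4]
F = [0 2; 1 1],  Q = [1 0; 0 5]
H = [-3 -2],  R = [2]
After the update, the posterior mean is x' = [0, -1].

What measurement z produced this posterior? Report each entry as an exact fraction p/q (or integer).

z = [2]

x̄ = F·x = [0, -1]
P̄ = F·P·Fᵀ + Q = [17 8; 8 10]
S = H·P̄·Hᵀ + R = [291]
K = P̄·Hᵀ·S⁻¹ = [-67/291; -44/291]
x' − x̄ = [0, 0] = K·y
y = (KᵀK)⁻¹·Kᵀ·(x' − x̄) = [0]
z = y + H·x̄ = [0] + [2] = [2]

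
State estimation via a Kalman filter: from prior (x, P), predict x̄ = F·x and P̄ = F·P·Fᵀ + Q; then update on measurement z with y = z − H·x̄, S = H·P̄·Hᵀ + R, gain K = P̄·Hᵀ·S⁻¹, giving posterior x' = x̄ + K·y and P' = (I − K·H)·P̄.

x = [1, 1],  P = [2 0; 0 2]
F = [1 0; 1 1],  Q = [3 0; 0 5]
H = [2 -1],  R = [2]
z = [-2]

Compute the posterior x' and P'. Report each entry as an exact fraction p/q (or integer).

x' = [7/23, 56/23]
P' = [51/23 86/23; 86/23 182/23]

x̄ = F·x = [1, 2]
P̄ = F·P·Fᵀ + Q = [5 2; 2 9]
y = z − H·x̄ = [-2]
S = H·P̄·Hᵀ + R = [23]
K = P̄·Hᵀ·S⁻¹ = [8/23; -5/23]
x' = x̄ + K·y = [7/23, 56/23]
P' = (I − K·H)·P̄ = [51/23 86/23; 86/23 182/23]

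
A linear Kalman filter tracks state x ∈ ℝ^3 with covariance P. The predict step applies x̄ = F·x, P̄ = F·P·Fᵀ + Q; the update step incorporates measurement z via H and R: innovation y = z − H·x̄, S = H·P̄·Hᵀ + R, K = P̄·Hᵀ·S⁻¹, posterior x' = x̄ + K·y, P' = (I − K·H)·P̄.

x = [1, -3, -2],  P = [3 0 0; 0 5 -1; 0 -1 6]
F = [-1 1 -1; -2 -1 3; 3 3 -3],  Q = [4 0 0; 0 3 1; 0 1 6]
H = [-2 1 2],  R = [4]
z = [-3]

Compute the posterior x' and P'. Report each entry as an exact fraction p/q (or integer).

x̄ = F·x = [-2, -5, 0]
P̄ = F·P·Fᵀ + Q = [20 -21 30; -21 80 -98; 30 -98 150]
y = z − H·x̄ = [-2]
S = H·P̄·Hᵀ + R = [216]
K = P̄·Hᵀ·S⁻¹ = [-1/216; -37/108; 71/108]
x' = x̄ + K·y = [-215/108, -233/54, -71/54]
P' = (I − K·H)·P̄ = [4319/216 -2305/108 3311/108; -2305/108 2951/54 -2665/54; 3311/108 -2665/54 3059/54]

x' = [-215/108, -233/54, -71/54]
P' = [4319/216 -2305/108 3311/108; -2305/108 2951/54 -2665/54; 3311/108 -2665/54 3059/54]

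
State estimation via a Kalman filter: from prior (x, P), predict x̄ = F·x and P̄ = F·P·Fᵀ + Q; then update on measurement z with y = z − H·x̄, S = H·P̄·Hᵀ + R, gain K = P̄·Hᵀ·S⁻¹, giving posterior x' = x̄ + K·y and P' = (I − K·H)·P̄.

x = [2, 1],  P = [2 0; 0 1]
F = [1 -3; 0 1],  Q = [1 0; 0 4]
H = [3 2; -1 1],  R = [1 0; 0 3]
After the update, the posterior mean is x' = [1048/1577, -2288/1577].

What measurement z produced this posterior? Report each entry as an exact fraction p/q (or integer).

x̄ = F·x = [-1, 1]
P̄ = F·P·Fᵀ + Q = [12 -3; -3 5]
S = H·P̄·Hᵀ + R = [93 -29; -29 26]
K = P̄·Hᵀ·S⁻¹ = [345/1577 -525/1577; 258/1577 773/1577]
x' − x̄ = [2625/1577, -3865/1577] = K·y
y = (KᵀK)⁻¹·Kᵀ·(x' − x̄) = [0, -5]
z = y + H·x̄ = [0, -5] + [-1, 2] = [-1, -3]

z = [-1, -3]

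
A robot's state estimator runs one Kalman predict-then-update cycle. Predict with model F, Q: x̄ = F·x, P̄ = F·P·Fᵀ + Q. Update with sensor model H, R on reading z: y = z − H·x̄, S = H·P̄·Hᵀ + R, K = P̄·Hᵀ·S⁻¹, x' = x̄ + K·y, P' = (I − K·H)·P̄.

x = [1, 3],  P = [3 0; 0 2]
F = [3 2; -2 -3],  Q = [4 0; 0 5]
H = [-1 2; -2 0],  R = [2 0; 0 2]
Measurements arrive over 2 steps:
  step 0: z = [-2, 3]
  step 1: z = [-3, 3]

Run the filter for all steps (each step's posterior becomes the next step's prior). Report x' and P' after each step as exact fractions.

step 0: x' = [-5976/4177, -7377/4177], P' = [1938/4177 870/4177; 870/4177 2395/4177]
step 1: x' = [-2910399/2147834, -1982184/1073917], P' = [480173/1073917 207890/1073917; 207890/1073917 596676/1073917]

step 0: x̄ = F·x = [9, -11]
step 0: P̄ = F·P·Fᵀ + Q = [39 -30; -30 35]
step 0: y = z − H·x̄ = [29, 21]
step 0: S = H·P̄·Hᵀ + R = [301 198; 198 158]
step 0: K = P̄·Hᵀ·S⁻¹ = [-99/4177 -1938/4177; 1960/4177 -870/4177]
step 0: x' = x̄ + K·y = [-5976/4177, -7377/4177]
step 0: P' = (I − K·H)·P̄ = [1938/4177 870/4177; 870/4177 2395/4177]
step 1: x̄ = F·x = [-32682/4177, 34083/4177]
step 1: P̄ = F·P·Fᵀ + Q = [54170/4177 -37308/4177; -37308/4177 60632/4177]
step 1: y = z − H·x̄ = [-113379/4177, -52833/4177]
step 1: S = H·P̄·Hᵀ + R = [454284/4177 257572/4177; 257572/4177 225034/4177]
step 1: K = P̄·Hᵀ·S⁻¹ = [-64393/2147834 -480173/1073917; 492731/1073917 -207890/1073917]
step 1: x' = x̄ + K·y = [-2910399/2147834, -1982184/1073917]
step 1: P' = (I − K·H)·P̄ = [480173/1073917 207890/1073917; 207890/1073917 596676/1073917]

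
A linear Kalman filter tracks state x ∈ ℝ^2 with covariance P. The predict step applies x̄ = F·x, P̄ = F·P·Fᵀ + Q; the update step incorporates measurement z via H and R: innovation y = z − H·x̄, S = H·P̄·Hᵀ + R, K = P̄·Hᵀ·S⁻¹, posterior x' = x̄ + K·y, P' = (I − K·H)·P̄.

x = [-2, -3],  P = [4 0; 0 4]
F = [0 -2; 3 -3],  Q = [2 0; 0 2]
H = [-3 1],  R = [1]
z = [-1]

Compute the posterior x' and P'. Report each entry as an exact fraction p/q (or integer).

x̄ = F·x = [6, 3]
P̄ = F·P·Fᵀ + Q = [18 24; 24 74]
y = z − H·x̄ = [14]
S = H·P̄·Hᵀ + R = [93]
K = P̄·Hᵀ·S⁻¹ = [-10/31; 2/93]
x' = x̄ + K·y = [46/31, 307/93]
P' = (I − K·H)·P̄ = [258/31 764/31; 764/31 6878/93]

x' = [46/31, 307/93]
P' = [258/31 764/31; 764/31 6878/93]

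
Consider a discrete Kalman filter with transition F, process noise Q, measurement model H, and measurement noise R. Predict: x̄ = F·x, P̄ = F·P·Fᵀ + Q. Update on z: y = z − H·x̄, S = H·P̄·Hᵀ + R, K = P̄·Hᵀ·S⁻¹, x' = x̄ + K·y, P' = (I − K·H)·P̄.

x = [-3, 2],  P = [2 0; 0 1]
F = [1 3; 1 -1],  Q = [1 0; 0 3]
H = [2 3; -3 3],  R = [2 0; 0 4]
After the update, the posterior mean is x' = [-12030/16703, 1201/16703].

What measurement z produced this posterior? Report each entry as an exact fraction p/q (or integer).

z = [-1, 3]

x̄ = F·x = [3, -5]
P̄ = F·P·Fᵀ + Q = [12 -1; -1 6]
S = H·P̄·Hᵀ + R = [92 -15; -15 184]
K = P̄·Hᵀ·S⁻¹ = [3279/16703 -3273/16703; 3259/16703 2172/16703]
x' − x̄ = [-62139/16703, 84716/16703] = K·y
y = (KᵀK)⁻¹·Kᵀ·(x' − x̄) = [8, 27]
z = y + H·x̄ = [8, 27] + [-9, -24] = [-1, 3]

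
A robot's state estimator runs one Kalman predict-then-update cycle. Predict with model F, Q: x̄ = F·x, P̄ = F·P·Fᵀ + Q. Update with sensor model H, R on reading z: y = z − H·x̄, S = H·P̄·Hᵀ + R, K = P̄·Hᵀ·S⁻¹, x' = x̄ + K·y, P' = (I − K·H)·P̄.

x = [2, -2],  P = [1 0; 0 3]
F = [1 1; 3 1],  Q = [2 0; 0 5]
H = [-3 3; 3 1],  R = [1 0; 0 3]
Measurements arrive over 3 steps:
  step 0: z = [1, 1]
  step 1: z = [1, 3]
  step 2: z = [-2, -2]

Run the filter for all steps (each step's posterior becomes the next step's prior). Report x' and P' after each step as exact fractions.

step 0: x' = [1512/9911, 5186/9911], P' = [1866/9911 1602/9911; 1602/9911 2427/9911]
step 1: x' = [2916334/4371847, 4371810/4371847], P' = [5543441/30602929 4724571/30602929; 4724571/30602929 7257072/30602929]
step 2: x' = [-16213380400/92768493239, -76119020080/92768493239], P' = [16787422319/92768493239 14302976277/92768493239; 14302976277/92768493239 21977459196/92768493239]

step 0: x̄ = F·x = [0, 4]
step 0: P̄ = F·P·Fᵀ + Q = [6 6; 6 17]
step 0: y = z − H·x̄ = [-11, -3]
step 0: S = H·P̄·Hᵀ + R = [100 33; 33 110]
step 0: K = P̄·Hᵀ·S⁻¹ = [-72/901 2400/9911; 225/901 2411/9911]
step 0: x' = x̄ + K·y = [1512/9911, 5186/9911]
step 0: P' = (I − K·H)·P̄ = [1866/9911 1602/9911; 1602/9911 2427/9911]
step 1: x̄ = F·x = [394/583, 9722/9911]
step 1: P̄ = F·P·Fᵀ + Q = [1607/583 849/583; 849/583 78388/9911]
step 1: y = z − H·x̄ = [839/9911, -83/9911]
step 1: S = H·P̄·Hᵀ + R = [701480/9911 75891/9911; 75891/9911 440590/9911]
step 1: K = P̄·Hᵀ·S⁻¹ = [-2456610/30602929 7118298/30602929; 7597503/30602929 7143595/30602929]
step 1: x' = x̄ + K·y = [2916334/4371847, 4371810/4371847]
step 1: P' = (I − K·H)·P̄ = [5543441/30602929 4724571/30602929; 4724571/30602929 7257072/30602929]
step 2: x̄ = F·x = [7288144/4371847, 13120812/4371847]
step 2: P̄ = F·P·Fᵀ + Q = [83455513/30602929 42785679/30602929; 42785679/30602929 238510112/30602929]
step 2: y = z − H·x̄ = [-26241698/4371847, -43728938/4371847]
step 2: S = H·P̄·Hᵀ + R = [2158151332/30602929 221144793/30602929; 221144793/30602929 1338132590/30602929]
step 2: K = P̄·Hᵀ·S⁻¹ = [-7453338126/92768493239 21555081078/92768493239; 23023448757/92768493239 21628796009/92768493239]
step 2: x' = x̄ + K·y = [-16213380400/92768493239, -76119020080/92768493239]
step 2: P' = (I − K·H)·P̄ = [16787422319/92768493239 14302976277/92768493239; 14302976277/92768493239 21977459196/92768493239]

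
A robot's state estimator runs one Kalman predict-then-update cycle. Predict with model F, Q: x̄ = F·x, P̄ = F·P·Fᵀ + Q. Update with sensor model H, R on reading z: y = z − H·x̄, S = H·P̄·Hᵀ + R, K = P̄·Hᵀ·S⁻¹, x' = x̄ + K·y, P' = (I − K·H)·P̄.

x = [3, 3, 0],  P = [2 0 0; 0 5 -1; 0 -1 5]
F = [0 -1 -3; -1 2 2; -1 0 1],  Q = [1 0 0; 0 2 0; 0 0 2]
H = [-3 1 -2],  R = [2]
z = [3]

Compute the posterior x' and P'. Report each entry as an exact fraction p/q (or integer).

x' = [696/463, -291/463, -1899/463]
P' = [1514/463 752/463 -1756/463; 752/463 4124/463 822/463; -1756/463 822/463 3011/463]

x̄ = F·x = [-3, 3, -3]
P̄ = F·P·Fᵀ + Q = [45 -32 -14; -32 36 10; -14 10 9]
y = z − H·x̄ = [-15]
S = H·P̄·Hᵀ + R = [463]
K = P̄·Hᵀ·S⁻¹ = [-139/463; 112/463; 34/463]
x' = x̄ + K·y = [696/463, -291/463, -1899/463]
P' = (I − K·H)·P̄ = [1514/463 752/463 -1756/463; 752/463 4124/463 822/463; -1756/463 822/463 3011/463]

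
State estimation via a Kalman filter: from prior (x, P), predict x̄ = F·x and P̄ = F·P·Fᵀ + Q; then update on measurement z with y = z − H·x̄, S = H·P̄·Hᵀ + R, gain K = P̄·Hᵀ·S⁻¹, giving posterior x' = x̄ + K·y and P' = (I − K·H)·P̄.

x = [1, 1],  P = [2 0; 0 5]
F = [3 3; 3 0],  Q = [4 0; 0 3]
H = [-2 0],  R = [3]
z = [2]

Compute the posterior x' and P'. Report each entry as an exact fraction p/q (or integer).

x' = [-250/271, 309/271]
P' = [201/271 54/271; 54/271 4395/271]

x̄ = F·x = [6, 3]
P̄ = F·P·Fᵀ + Q = [67 18; 18 21]
y = z − H·x̄ = [14]
S = H·P̄·Hᵀ + R = [271]
K = P̄·Hᵀ·S⁻¹ = [-134/271; -36/271]
x' = x̄ + K·y = [-250/271, 309/271]
P' = (I − K·H)·P̄ = [201/271 54/271; 54/271 4395/271]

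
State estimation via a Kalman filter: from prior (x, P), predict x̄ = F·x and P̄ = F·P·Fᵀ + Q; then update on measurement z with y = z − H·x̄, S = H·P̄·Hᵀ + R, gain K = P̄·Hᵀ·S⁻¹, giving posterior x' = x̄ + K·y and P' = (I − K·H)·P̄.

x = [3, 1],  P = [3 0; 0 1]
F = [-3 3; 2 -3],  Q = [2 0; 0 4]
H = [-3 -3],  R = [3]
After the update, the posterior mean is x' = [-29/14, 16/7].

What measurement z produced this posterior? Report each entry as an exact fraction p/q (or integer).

z = [-1]

x̄ = F·x = [-6, 3]
P̄ = F·P·Fᵀ + Q = [38 -27; -27 25]
S = H·P̄·Hᵀ + R = [84]
K = P̄·Hᵀ·S⁻¹ = [-11/28; 1/14]
x' − x̄ = [55/14, -5/7] = K·y
y = (KᵀK)⁻¹·Kᵀ·(x' − x̄) = [-10]
z = y + H·x̄ = [-10] + [9] = [-1]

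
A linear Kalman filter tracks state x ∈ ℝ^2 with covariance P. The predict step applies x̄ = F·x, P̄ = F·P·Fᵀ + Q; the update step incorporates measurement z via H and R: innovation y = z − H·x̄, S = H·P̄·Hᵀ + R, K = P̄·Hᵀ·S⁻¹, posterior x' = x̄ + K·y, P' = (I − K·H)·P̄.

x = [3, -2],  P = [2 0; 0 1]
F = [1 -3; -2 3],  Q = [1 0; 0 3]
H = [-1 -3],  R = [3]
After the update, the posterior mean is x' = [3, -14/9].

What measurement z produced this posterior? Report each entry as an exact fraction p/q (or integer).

x̄ = F·x = [9, -12]
P̄ = F·P·Fᵀ + Q = [12 -13; -13 20]
S = H·P̄·Hᵀ + R = [117]
K = P̄·Hᵀ·S⁻¹ = [3/13; -47/117]
x' − x̄ = [-6, 94/9] = K·y
y = (KᵀK)⁻¹·Kᵀ·(x' − x̄) = [-26]
z = y + H·x̄ = [-26] + [27] = [1]

z = [1]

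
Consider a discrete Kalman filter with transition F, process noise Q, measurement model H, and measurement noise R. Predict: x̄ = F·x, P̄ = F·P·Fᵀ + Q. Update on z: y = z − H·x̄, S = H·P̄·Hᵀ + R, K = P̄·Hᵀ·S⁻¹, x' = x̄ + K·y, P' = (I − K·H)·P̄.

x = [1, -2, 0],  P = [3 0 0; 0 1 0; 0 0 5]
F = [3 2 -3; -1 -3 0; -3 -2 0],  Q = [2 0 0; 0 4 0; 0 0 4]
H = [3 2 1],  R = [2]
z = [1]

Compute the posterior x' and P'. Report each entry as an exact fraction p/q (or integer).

x' = [-244/71, 353/71, 99/71]
P' = [8837/497 -7801/497 -1509/71; -7801/497 7948/497 1073/71; -1509/71 1073/71 2373/71]

x̄ = F·x = [-1, 5, 1]
P̄ = F·P·Fᵀ + Q = [78 -15 -31; -15 16 15; -31 15 35]
y = z − H·x̄ = [-7]
S = H·P̄·Hᵀ + R = [497]
K = P̄·Hᵀ·S⁻¹ = [173/497; 2/497; -4/71]
x' = x̄ + K·y = [-244/71, 353/71, 99/71]
P' = (I − K·H)·P̄ = [8837/497 -7801/497 -1509/71; -7801/497 7948/497 1073/71; -1509/71 1073/71 2373/71]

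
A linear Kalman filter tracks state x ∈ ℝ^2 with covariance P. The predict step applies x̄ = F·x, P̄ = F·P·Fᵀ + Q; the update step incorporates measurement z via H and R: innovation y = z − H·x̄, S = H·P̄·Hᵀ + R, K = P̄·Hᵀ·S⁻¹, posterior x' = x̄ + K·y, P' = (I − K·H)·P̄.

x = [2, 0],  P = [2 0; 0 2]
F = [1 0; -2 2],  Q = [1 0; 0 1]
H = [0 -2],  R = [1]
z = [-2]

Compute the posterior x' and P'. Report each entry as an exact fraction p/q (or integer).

x' = [58/69, 64/69]
P' = [143/69 -4/69; -4/69 17/69]

x̄ = F·x = [2, -4]
P̄ = F·P·Fᵀ + Q = [3 -4; -4 17]
y = z − H·x̄ = [-10]
S = H·P̄·Hᵀ + R = [69]
K = P̄·Hᵀ·S⁻¹ = [8/69; -34/69]
x' = x̄ + K·y = [58/69, 64/69]
P' = (I − K·H)·P̄ = [143/69 -4/69; -4/69 17/69]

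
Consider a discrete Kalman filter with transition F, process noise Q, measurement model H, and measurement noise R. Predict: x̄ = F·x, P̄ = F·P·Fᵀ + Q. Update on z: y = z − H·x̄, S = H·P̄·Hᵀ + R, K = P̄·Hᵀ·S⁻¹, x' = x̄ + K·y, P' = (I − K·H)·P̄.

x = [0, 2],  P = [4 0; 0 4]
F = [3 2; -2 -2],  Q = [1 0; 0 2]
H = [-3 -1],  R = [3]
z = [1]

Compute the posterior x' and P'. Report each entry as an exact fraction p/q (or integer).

x̄ = F·x = [4, -4]
P̄ = F·P·Fᵀ + Q = [53 -40; -40 34]
y = z − H·x̄ = [9]
S = H·P̄·Hᵀ + R = [274]
K = P̄·Hᵀ·S⁻¹ = [-119/274; 43/137]
x' = x̄ + K·y = [25/274, -161/137]
P' = (I − K·H)·P̄ = [361/274 -363/137; -363/137 960/137]

x' = [25/274, -161/137]
P' = [361/274 -363/137; -363/137 960/137]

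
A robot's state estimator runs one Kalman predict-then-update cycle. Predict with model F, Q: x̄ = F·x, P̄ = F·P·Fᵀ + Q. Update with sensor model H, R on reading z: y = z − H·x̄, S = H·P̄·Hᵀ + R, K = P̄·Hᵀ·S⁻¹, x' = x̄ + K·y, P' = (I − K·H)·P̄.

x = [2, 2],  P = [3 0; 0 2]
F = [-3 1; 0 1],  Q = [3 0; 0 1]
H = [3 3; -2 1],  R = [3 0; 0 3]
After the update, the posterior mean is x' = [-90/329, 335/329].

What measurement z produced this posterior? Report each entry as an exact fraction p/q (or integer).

z = [2, 1]

x̄ = F·x = [-4, 2]
P̄ = F·P·Fᵀ + Q = [32 2; 2 3]
S = H·P̄·Hᵀ + R = [354 -189; -189 126]
K = P̄·Hᵀ·S⁻¹ = [6/47 -890/2961; 9/47 827/2961]
x' − x̄ = [1226/329, -323/329] = K·y
y = (KᵀK)⁻¹·Kᵀ·(x' − x̄) = [8, -9]
z = y + H·x̄ = [8, -9] + [-6, 10] = [2, 1]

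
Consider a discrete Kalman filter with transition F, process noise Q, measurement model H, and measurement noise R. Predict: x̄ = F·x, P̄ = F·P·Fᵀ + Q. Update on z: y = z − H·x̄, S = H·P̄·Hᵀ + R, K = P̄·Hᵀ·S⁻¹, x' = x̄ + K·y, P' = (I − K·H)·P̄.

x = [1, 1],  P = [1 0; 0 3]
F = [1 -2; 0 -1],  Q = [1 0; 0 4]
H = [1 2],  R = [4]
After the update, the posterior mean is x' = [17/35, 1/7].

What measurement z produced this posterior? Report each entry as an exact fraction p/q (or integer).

x̄ = F·x = [-1, -1]
P̄ = F·P·Fᵀ + Q = [14 6; 6 7]
S = H·P̄·Hᵀ + R = [70]
K = P̄·Hᵀ·S⁻¹ = [13/35; 2/7]
x' − x̄ = [52/35, 8/7] = K·y
y = (KᵀK)⁻¹·Kᵀ·(x' − x̄) = [4]
z = y + H·x̄ = [4] + [-3] = [1]

z = [1]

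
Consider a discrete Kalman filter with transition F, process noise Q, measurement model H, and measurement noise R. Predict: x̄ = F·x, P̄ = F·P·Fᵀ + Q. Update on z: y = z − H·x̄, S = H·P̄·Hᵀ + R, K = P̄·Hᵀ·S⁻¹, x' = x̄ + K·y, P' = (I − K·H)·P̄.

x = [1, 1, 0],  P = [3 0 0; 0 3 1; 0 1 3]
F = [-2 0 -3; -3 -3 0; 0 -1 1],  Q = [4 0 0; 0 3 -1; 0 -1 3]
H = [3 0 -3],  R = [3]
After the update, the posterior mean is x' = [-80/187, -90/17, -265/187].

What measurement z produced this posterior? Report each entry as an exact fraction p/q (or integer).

x̄ = F·x = [-2, -6, -1]
P̄ = F·P·Fᵀ + Q = [43 27 -6; 27 57 5; -6 5 7]
S = H·P̄·Hᵀ + R = [561]
K = P̄·Hᵀ·S⁻¹ = [49/187; 2/17; -13/187]
x' − x̄ = [294/187, 12/17, -78/187] = K·y
y = (KᵀK)⁻¹·Kᵀ·(x' − x̄) = [6]
z = y + H·x̄ = [6] + [-3] = [3]

z = [3]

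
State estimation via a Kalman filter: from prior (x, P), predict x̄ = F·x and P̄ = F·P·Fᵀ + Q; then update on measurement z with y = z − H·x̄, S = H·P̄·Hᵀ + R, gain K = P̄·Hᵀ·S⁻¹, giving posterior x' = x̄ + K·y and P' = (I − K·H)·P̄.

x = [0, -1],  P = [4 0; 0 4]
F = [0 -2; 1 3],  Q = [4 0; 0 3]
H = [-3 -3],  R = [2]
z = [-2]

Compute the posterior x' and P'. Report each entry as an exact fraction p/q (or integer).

x̄ = F·x = [2, -3]
P̄ = F·P·Fᵀ + Q = [20 -24; -24 43]
y = z − H·x̄ = [-5]
S = H·P̄·Hᵀ + R = [137]
K = P̄·Hᵀ·S⁻¹ = [12/137; -57/137]
x' = x̄ + K·y = [214/137, -126/137]
P' = (I − K·H)·P̄ = [2596/137 -2604/137; -2604/137 2642/137]

x' = [214/137, -126/137]
P' = [2596/137 -2604/137; -2604/137 2642/137]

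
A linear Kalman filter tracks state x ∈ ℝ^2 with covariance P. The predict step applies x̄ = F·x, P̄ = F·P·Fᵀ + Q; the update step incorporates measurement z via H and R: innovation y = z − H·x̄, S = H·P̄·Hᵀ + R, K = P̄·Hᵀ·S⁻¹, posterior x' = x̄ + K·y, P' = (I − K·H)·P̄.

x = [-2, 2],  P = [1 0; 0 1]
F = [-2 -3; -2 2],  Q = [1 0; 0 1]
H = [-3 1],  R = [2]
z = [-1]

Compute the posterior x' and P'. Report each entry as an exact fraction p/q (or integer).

x' = [362/149, 967/149]
P' = [150/149 362/149; 362/149 1116/149]

x̄ = F·x = [-2, 8]
P̄ = F·P·Fᵀ + Q = [14 -2; -2 9]
y = z − H·x̄ = [-15]
S = H·P̄·Hᵀ + R = [149]
K = P̄·Hᵀ·S⁻¹ = [-44/149; 15/149]
x' = x̄ + K·y = [362/149, 967/149]
P' = (I − K·H)·P̄ = [150/149 362/149; 362/149 1116/149]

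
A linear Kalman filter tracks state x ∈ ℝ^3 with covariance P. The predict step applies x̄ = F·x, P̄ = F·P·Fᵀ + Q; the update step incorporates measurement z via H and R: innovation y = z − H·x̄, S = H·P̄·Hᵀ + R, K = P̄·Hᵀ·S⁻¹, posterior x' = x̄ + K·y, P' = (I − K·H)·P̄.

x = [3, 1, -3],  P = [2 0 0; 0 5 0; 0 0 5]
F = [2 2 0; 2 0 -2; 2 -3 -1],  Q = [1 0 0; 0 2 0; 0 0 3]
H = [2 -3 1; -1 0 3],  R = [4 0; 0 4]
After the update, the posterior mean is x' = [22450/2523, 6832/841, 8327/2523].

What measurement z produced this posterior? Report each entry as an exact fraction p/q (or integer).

z = [-3, 1]

x̄ = F·x = [8, 12, 6]
P̄ = F·P·Fᵀ + Q = [29 8 -22; 8 30 18; -22 18 61]
S = H·P̄·Hᵀ + R = [159 -123; -123 714]
K = P̄·Hᵀ·S⁻¹ = [-1039/32799 -4543/32799; -3814/10933 142/32799; -401/32799 3116/10933]
x' − x̄ = [2266/2523, -3260/841, -6811/2523] = K·y
y = (KᵀK)⁻¹·Kᵀ·(x' − x̄) = [11, -9]
z = y + H·x̄ = [11, -9] + [-14, 10] = [-3, 1]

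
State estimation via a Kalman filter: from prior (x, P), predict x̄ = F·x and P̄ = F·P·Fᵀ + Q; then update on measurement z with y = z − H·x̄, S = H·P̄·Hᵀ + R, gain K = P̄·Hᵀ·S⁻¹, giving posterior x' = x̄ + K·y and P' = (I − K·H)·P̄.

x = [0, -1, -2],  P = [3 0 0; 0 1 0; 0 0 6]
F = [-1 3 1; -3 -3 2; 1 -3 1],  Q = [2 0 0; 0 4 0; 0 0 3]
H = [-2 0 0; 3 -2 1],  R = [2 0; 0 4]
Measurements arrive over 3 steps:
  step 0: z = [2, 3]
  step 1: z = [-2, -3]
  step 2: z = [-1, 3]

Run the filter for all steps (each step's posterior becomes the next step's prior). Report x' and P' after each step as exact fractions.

step 0: x̄ = F·x = [-5, -1, 1]
step 0: P̄ = F·P·Fᵀ + Q = [20 12 -6; 12 64 12; -6 12 21]
step 0: y = z − H·x̄ = [-8, 15]
step 0: S = H·P̄·Hᵀ + R = [82 -60; -60 233]
step 0: K = P̄·Hᵀ·S⁻¹ = [-3760/7753 30/7753; -5196/7753 -4000/7753; 768/7753 -501/7753]
step 0: x' = x̄ + K·y = [-8235/7753, -26185/7753, -5906/7753]
step 0: P' = (I − K·H)·P̄ = [3760/7753 5196/7753 -768/7753; 5196/7753 51488/7753 71388/7753; -768/7753 71388/7753 143076/7753]
step 1: x̄ = F·x = [-76226/7753, 91448/7753, 64414/7753]
step 1: P̄ = F·P·Fᵀ + Q = [1024422/7753 20868/7753 -292900/7753; 20868/7753 346636/7753 127716/7753; -292900/7753 127716/7753 172447/7753]
step 1: y = z − H·x̄ = [-167958/7753, 323901/7753]
step 1: S = H·P̄·Hᵀ + R = [4113194/7753 -5477260/7753; -5477260/7753 8291121/7753]
step 1: K = P̄·Hᵀ·S⁻¹ = [-128145554/264582229 2738630/264582229; -199976596/264582229 -148158008/264582229; -26471050/264582229 -48176065/264582229]
step 1: x' = x̄ + K·y = [289187536/264582229, 1263337784/264582229, 759002797/264582229]
step 1: P' = (I − K·H)·P̄ = [128145554/264582229 199976596/264582229 26471050/264582229; 199976596/264582229 1141640124/264582229 1090718428/264582229; 26471050/264582229 1090718428/264582229 1909319446/264582229]
step 2: x̄ = F·x = [4259828613/264582229, -3139570366/264582229, -2741823019/264582229]
step 2: P̄ = F·P·Fᵀ + Q = [18132899466/264582229 -4131745104/264582229 -7293727648/264582229; -4131745104/264582229 10316982794/264582229 5065886020/264582229; -7293727648/264582229 5065886020/264582229 5414744759/264582229]
step 2: y = z − H·x̄ = [8255074997/264582229, -15523056865/264582229]
step 2: S = H·P̄·Hᵀ + R = [73060762322/264582229 -110736921916/264582229; -110736921916/264582229 196492131325/264582229]
step 2: K = P̄·Hᵀ·S⁻¹ = [-1879588044134/3955668219593 55368460958/3955668219593; -2783370256560/3955668219593 -2131563477504/3955668219593; -149450224550/3955668219593 -619685642933/3955668219593]
step 2: x' = x̄ + K·y = [1794680736429/3955668219593, -8721855085862/3955668219593, -9297863759068/3955668219593]
step 2: P' = (I − K·H)·P̄ = [1879588044134/3955668219593 2783370256560/3955668219593 149450224550/3955668219593; 2783370256560/3955668219593 15894238733938/3955668219593 14912112788180/3955668219593; 149450224550/3955668219593 14912112788180/3955668219593 26897132330978/3955668219593]

step 0: x' = [-8235/7753, -26185/7753, -5906/7753], P' = [3760/7753 5196/7753 -768/7753; 5196/7753 51488/7753 71388/7753; -768/7753 71388/7753 143076/7753]
step 1: x' = [289187536/264582229, 1263337784/264582229, 759002797/264582229], P' = [128145554/264582229 199976596/264582229 26471050/264582229; 199976596/264582229 1141640124/264582229 1090718428/264582229; 26471050/264582229 1090718428/264582229 1909319446/264582229]
step 2: x' = [1794680736429/3955668219593, -8721855085862/3955668219593, -9297863759068/3955668219593], P' = [1879588044134/3955668219593 2783370256560/3955668219593 149450224550/3955668219593; 2783370256560/3955668219593 15894238733938/3955668219593 14912112788180/3955668219593; 149450224550/3955668219593 14912112788180/3955668219593 26897132330978/3955668219593]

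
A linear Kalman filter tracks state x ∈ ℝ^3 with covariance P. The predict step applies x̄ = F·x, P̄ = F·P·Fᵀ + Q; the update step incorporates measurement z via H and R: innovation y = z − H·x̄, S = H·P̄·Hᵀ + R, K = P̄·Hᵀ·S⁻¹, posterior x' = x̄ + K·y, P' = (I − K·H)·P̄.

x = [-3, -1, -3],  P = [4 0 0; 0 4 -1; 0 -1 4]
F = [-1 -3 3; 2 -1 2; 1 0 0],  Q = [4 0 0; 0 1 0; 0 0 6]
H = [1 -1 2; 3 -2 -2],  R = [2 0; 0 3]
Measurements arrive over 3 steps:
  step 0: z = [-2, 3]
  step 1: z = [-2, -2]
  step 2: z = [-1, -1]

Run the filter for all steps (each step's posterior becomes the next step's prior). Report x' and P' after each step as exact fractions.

step 0: x̄ = F·x = [-3, -11, -3]
step 0: P̄ = F·P·Fᵀ + Q = [98 37 -4; 37 41 8; -4 8 10]
step 0: y = z − H·x̄ = [-4, -16]
step 0: S = H·P̄·Hᵀ + R = [59 119; 119 757]
step 0: K = P̄·Hᵀ·S⁻¹ = [12989/30502 7145/30502; 7537/30502 -661/30502; 5884/15251 -1892/15251]
step 0: x' = x̄ + K·y = [-128891/15251, -177547/15251, -39017/15251]
step 0: P' = (I − K·H)·P̄ = [671719/30502 879821/30502 58520/15251; 879821/30502 1168731/30502 75996/15251; 58520/15251 75996/15251 14622/15251]
step 1: x̄ = F·x = [544481/15251, -158269/15251, -128891/15251]
step 1: P̄ = F·P·Fᵀ + Q = [6708166/15251 -1480327/15251 -1480031/15251; -1480327/15251 812153/30502 697697/30502; -1480031/15251 697697/30502 854731/30502]
step 1: y = z − H·x̄ = [-475470/15251, -2238265/15251]
step 1: S = H·P̄·Hᵀ + R = [8998685/30502 20011003/15251; 20011003/15251 102068099/15251]
step 1: K = P̄·Hᵀ·S⁻¹ = [1634667554/7710851047 1647130004/7710851047; -294658151/7710851047 -391792996/7710851047; 2686626473/7710851047 -979439494/7710851047]
step 1: x' = x̄ + K·y = [-17411116083/7710851047, -13333618983/7710851047, -5181591527/7710851047]
step 1: P' = (I − K·H)·P̄ = [18298398172/7710851047 21660955856/7710851047 3315946396/7710851047; 21660955856/7710851047 29469506238/7710851047 3609617040/7710851047; 3315946396/7710851047 3609617040/7710851047 2833461795/7710851047]
step 2: x̄ = F·x = [41867198451/7710851047, -31851796237/7710851047, -17411116083/7710851047]
step 2: P̄ = F·P·Fᵀ + Q = [384965464697/7710851047 -58715053916/7710851047 -73333426552/7710851047; -58715053916/7710851047 47153076737/7710851047 21567733280/7710851047; -73333426552/7710851047 21567733280/7710851047 64563504454/7710851047]
step 2: y = z − H·x̄ = [-46607613569/7710851047, -231838271040/7710851047]
step 2: S = H·P̄·Hᵀ + R = [443619729848/7710851047 948054626561/7710851047; 948054626561/7710851047 5691811692034/7710851047]
step 2: K = P̄·Hᵀ·S⁻¹ = [44776203902897/210896615731513 45119308744901/210896615731513; -7750780205180/210896615731513 -10328210271829/210896615731513; 73493004119684/210896615731513 -26775704881804/210896615731513]
step 2: x' = x̄ + K·y = [-482131486186810/210896615731513, -513784564918383/210896615731513, -115375833737545/210896615731513]
step 2: P' = (I − K·H)·P̄ = [501211852407163/210896615731513 593312358529385/210896615731513 90826456964008/210896615731513; 593312358529385/210896615731513 806578541781129/210896615731513 98882311420692/210896615731513; 90826456964008/210896615731513 98882311420692/210896615731513 77520931348026/210896615731513]

step 0: x' = [-128891/15251, -177547/15251, -39017/15251], P' = [671719/30502 879821/30502 58520/15251; 879821/30502 1168731/30502 75996/15251; 58520/15251 75996/15251 14622/15251]
step 1: x' = [-17411116083/7710851047, -13333618983/7710851047, -5181591527/7710851047], P' = [18298398172/7710851047 21660955856/7710851047 3315946396/7710851047; 21660955856/7710851047 29469506238/7710851047 3609617040/7710851047; 3315946396/7710851047 3609617040/7710851047 2833461795/7710851047]
step 2: x' = [-482131486186810/210896615731513, -513784564918383/210896615731513, -115375833737545/210896615731513], P' = [501211852407163/210896615731513 593312358529385/210896615731513 90826456964008/210896615731513; 593312358529385/210896615731513 806578541781129/210896615731513 98882311420692/210896615731513; 90826456964008/210896615731513 98882311420692/210896615731513 77520931348026/210896615731513]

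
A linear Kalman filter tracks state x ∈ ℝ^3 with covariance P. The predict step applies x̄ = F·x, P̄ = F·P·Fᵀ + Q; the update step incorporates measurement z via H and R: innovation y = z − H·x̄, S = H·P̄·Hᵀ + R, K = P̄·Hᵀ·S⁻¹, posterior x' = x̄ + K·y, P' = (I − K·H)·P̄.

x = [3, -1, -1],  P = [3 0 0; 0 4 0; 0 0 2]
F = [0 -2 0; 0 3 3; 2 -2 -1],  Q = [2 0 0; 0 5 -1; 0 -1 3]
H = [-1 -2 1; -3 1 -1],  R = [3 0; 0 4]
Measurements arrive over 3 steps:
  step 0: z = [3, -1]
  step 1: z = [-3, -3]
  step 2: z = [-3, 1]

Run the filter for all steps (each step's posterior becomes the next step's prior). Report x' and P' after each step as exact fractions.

step 0: x̄ = F·x = [2, -6, 9]
step 0: P̄ = F·P·Fᵀ + Q = [18 -24 16; -24 59 -31; 16 -31 33]
step 0: y = z − H·x̄ = [-16, 20]
step 0: S = H·P̄·Hᵀ + R = [286 -342; -342 560]
step 0: K = P̄·Hᵀ·S⁻¹ = [-1597/10799 -2788/10799; -3649/10799 1791/21598; 1484/10799 -2507/21598]
step 0: x' = x̄ + K·y = [-8610/10799, 11500/10799, 48377/10799]
step 0: P' = (I − K·H)·P̄ = [5772/10799 -7145/10799 -13309/10799; -7145/10799 35945/10799 53798/10799; -13309/10799 53798/10799 98739/10799]
step 1: x̄ = F·x = [-23000/10799, 179631/10799, -88597/10799]
step 1: P̄ = F·P·Fᵀ + Q = [165378/10799 -538458/10799 279956/10799; -538458/10799 2234515/10799 -1129592/10799; 279956/10799 -1129592/10799 623592/10799]
step 1: y = z − H·x̄ = [392462/10799, -369625/10799]
step 1: S = H·P̄·Hᵀ + R = [11564051/10799 -11237466/10799; -11237466/10799 11559373/10799]
step 1: K = P̄·Hᵀ·S⁻¹ = [-4023178/29763371 -7295872/29763371; -234797174/684557533 66631293/684557533; 7977452/62232503 -6204988/62232503]
step 1: x' = x̄ + K·y = [40118036/29763371, 573219190/684557533, -8264433/62232503]
step 1: P' = (I − K·H)·P̄ = [11577486/29763371 -5056922/29763371 -964172/2705761; -5056922/29763371 903103174/684557533 89591420/62232503; -964172/2705761 89591420/62232503 180939240/62232503]
step 2: x̄ = F·x = [-1146438380/684557533, 1446931281/684557533, 789900039/684557533]
step 2: P̄ = F·P·Fᵀ + Q = [4981527762/684557533 -11331652764/684557533 6048660760/684557533; -11331652764/684557533 47202802151/684557533 -23105190409/684557533; 6048660760/684557533 -23105190409/684557533 14569783839/684557533]
step 2: y = z − H·x̄ = [-1096148456/684557533, -3411788849/684557533]
step 2: S = H·P̄·Hᵀ + R = [245413021864/684557533 -232101961422/684557533; -232101961422/684557533 259836827942/684557533]
step 2: K = P̄·Hᵀ·S⁻¹ = [-488136502654/3614020795847 -885633844999/3614020795847; -2468990405705/7228041591694 696008154159/7228041591694; 924032533063/7228041591694 -727404323813/7228041591694]
step 2: x' = x̄ + K·y = [-856883998545/3614020795847, 15762337161091/7228041591694, 10486048455275/7228041591694]
step 2: P' = (I − K·H)·P̄ = [1400927603916/3614020795847 -596765527706/3614020795847 -1257012959458/3614020795847; -596765527706/3614020795847 9397062822127/7228041591694 10193623371727/7228041591694; -1257012959458/3614020795847 10193623371727/7228041591694 20645318423727/7228041591694]

step 0: x' = [-8610/10799, 11500/10799, 48377/10799], P' = [5772/10799 -7145/10799 -13309/10799; -7145/10799 35945/10799 53798/10799; -13309/10799 53798/10799 98739/10799]
step 1: x' = [40118036/29763371, 573219190/684557533, -8264433/62232503], P' = [11577486/29763371 -5056922/29763371 -964172/2705761; -5056922/29763371 903103174/684557533 89591420/62232503; -964172/2705761 89591420/62232503 180939240/62232503]
step 2: x' = [-856883998545/3614020795847, 15762337161091/7228041591694, 10486048455275/7228041591694], P' = [1400927603916/3614020795847 -596765527706/3614020795847 -1257012959458/3614020795847; -596765527706/3614020795847 9397062822127/7228041591694 10193623371727/7228041591694; -1257012959458/3614020795847 10193623371727/7228041591694 20645318423727/7228041591694]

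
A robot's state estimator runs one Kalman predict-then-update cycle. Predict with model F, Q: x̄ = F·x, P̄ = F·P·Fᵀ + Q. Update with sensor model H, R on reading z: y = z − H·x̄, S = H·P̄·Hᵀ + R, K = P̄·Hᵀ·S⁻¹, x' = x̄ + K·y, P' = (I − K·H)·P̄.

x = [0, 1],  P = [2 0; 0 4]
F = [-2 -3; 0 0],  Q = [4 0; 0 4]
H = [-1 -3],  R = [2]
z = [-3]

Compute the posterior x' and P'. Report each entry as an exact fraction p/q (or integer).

x' = [15/43, 36/43]
P' = [912/43 -288/43; -288/43 100/43]

x̄ = F·x = [-3, 0]
P̄ = F·P·Fᵀ + Q = [48 0; 0 4]
y = z − H·x̄ = [-6]
S = H·P̄·Hᵀ + R = [86]
K = P̄·Hᵀ·S⁻¹ = [-24/43; -6/43]
x' = x̄ + K·y = [15/43, 36/43]
P' = (I − K·H)·P̄ = [912/43 -288/43; -288/43 100/43]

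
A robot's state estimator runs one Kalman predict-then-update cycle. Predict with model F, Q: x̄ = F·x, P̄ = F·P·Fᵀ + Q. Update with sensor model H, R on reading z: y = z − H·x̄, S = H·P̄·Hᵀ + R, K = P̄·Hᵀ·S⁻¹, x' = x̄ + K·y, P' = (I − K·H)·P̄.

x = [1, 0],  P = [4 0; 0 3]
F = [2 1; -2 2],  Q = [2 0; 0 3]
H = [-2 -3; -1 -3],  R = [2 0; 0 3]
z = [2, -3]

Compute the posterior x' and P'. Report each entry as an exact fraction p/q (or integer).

x' = [-51/14, 122/63]
P' = [2769/686 -738/343; -738/343 3950/3087]

x̄ = F·x = [2, -2]
P̄ = F·P·Fᵀ + Q = [21 -10; -10 31]
y = z − H·x̄ = [0, -7]
S = H·P̄·Hᵀ + R = [245 231; 231 243]
K = P̄·Hᵀ·S⁻¹ = [-555/686 79/98; 239/1029 -248/441]
x' = x̄ + K·y = [-51/14, 122/63]
P' = (I − K·H)·P̄ = [2769/686 -738/343; -738/343 3950/3087]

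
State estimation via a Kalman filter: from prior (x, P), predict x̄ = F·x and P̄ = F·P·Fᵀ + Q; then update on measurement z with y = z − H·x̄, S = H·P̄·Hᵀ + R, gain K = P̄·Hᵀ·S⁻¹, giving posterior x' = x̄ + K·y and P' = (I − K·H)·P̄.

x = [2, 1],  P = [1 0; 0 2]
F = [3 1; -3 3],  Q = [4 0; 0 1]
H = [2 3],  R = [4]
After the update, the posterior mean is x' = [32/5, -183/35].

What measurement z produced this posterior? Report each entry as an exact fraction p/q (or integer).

x̄ = F·x = [7, -3]
P̄ = F·P·Fᵀ + Q = [15 -3; -3 28]
S = H·P̄·Hᵀ + R = [280]
K = P̄·Hᵀ·S⁻¹ = [3/40; 39/140]
x' − x̄ = [-3/5, -78/35] = K·y
y = (KᵀK)⁻¹·Kᵀ·(x' − x̄) = [-8]
z = y + H·x̄ = [-8] + [5] = [-3]

z = [-3]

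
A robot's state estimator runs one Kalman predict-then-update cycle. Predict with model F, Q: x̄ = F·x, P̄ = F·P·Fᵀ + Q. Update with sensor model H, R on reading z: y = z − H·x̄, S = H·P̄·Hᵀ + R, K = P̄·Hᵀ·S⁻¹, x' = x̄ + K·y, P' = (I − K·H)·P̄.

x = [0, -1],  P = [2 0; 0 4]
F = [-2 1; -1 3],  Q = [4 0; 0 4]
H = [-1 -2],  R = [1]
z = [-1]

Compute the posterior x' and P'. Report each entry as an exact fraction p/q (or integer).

x̄ = F·x = [-1, -3]
P̄ = F·P·Fᵀ + Q = [16 16; 16 42]
y = z − H·x̄ = [-8]
S = H·P̄·Hᵀ + R = [249]
K = P̄·Hᵀ·S⁻¹ = [-16/83; -100/249]
x' = x̄ + K·y = [45/83, 53/249]
P' = (I − K·H)·P̄ = [560/83 -272/83; -272/83 458/249]

x' = [45/83, 53/249]
P' = [560/83 -272/83; -272/83 458/249]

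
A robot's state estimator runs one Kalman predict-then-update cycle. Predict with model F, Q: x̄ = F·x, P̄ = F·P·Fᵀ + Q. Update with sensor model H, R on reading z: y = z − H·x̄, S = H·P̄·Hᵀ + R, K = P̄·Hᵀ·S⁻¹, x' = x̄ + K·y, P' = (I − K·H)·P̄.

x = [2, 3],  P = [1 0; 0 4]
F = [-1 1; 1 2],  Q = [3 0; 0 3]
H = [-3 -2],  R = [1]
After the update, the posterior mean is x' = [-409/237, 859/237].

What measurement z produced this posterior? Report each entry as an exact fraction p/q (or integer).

x̄ = F·x = [1, 8]
P̄ = F·P·Fᵀ + Q = [8 7; 7 20]
S = H·P̄·Hᵀ + R = [237]
K = P̄·Hᵀ·S⁻¹ = [-38/237; -61/237]
x' − x̄ = [-646/237, -1037/237] = K·y
y = (KᵀK)⁻¹·Kᵀ·(x' − x̄) = [17]
z = y + H·x̄ = [17] + [-19] = [-2]

z = [-2]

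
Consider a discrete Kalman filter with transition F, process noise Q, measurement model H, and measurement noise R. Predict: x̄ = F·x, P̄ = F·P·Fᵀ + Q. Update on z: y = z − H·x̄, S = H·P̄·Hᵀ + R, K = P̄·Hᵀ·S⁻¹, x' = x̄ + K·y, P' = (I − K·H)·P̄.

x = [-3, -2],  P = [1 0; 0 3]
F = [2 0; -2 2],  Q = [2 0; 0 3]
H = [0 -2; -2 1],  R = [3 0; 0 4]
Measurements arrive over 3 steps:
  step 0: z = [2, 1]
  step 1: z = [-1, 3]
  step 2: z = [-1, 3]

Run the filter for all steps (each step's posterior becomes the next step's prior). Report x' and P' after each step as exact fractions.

step 0: x' = [-3710/2061, -283/229], P' = [1934/2061 60/229; 60/229 156/229]
step 1: x' = [-2807704/1682289, 66151/186921], P' = [1518922/1682289 40868/186921; 40868/186921 12988/20769]
step 2: x' = [-1748667548/1334732373, 107557243/148303597], P' = [1194660098/1334732373 31803796/148303597; 31803796/148303597 92403660/148303597]

step 0: x̄ = F·x = [-6, 2]
step 0: P̄ = F·P·Fᵀ + Q = [6 -4; -4 19]
step 0: y = z − H·x̄ = [6, -13]
step 0: S = H·P̄·Hᵀ + R = [79 -54; -54 63]
step 0: K = P̄·Hᵀ·S⁻¹ = [-40/229 -832/2061; -104/229 9/229]
step 0: x' = x̄ + K·y = [-3710/2061, -283/229]
step 0: P' = (I − K·H)·P̄ = [1934/2061 60/229; 60/229 156/229]
step 1: x̄ = F·x = [-7420/2061, 2326/2061]
step 1: P̄ = F·P·Fᵀ + Q = [11858/2061 -5576/2061; -5576/2061 15215/2061]
step 1: y = z − H·x̄ = [2591/2061, -3661/687]
step 1: S = H·P̄·Hᵀ + R = [67043/2061 -17578/687; -17578/687 10355/229]
step 1: K = P̄·Hᵀ·S⁻¹ = [-81736/560763 -667508/1682289; -25976/62307 8789/186921]
step 1: x' = x̄ + K·y = [-2807704/1682289, 66151/186921]
step 1: P' = (I − K·H)·P̄ = [1518922/1682289 40868/186921; 40868/186921 12988/20769]
step 2: x̄ = F·x = [-5615408/1682289, 158282/39123]
step 2: P̄ = F·P·Fᵀ + Q = [9440266/1682289 -107080/39123; -107080/39123 288097/39123]
step 2: y = z − H·x̄ = [277441/39123, -618575/80109]
step 2: S = H·P̄·Hᵀ + R = [1269757/39123 -47834/1863; -47834/1863 1195177/26703]
step 2: K = P̄·Hᵀ·S⁻¹ = [-63607592/444910791 -525771508/1334732373; -61602440/148303597 7199017/148303597]
step 2: x' = x̄ + K·y = [-1748667548/1334732373, 107557243/148303597]
step 2: P' = (I − K·H)·P̄ = [1194660098/1334732373 31803796/148303597; 31803796/148303597 92403660/148303597]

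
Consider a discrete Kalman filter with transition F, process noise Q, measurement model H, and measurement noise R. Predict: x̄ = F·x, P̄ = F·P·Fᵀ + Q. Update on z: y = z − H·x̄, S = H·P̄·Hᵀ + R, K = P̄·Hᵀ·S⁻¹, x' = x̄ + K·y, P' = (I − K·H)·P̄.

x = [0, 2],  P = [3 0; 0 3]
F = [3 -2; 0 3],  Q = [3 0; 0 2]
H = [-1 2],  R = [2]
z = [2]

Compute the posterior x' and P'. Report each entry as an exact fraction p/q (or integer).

x' = [41/58, 41/29]
P' = [915/58 219/29; 219/29 119/29]

x̄ = F·x = [-4, 6]
P̄ = F·P·Fᵀ + Q = [42 -18; -18 29]
y = z − H·x̄ = [-14]
S = H·P̄·Hᵀ + R = [232]
K = P̄·Hᵀ·S⁻¹ = [-39/116; 19/58]
x' = x̄ + K·y = [41/58, 41/29]
P' = (I − K·H)·P̄ = [915/58 219/29; 219/29 119/29]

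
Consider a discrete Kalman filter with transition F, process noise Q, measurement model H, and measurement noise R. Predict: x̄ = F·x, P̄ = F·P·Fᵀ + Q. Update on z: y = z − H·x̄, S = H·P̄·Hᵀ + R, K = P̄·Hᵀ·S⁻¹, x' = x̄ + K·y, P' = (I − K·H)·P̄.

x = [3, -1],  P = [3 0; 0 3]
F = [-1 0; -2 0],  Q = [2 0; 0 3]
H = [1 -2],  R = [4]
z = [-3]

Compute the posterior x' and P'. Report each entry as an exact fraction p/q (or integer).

x̄ = F·x = [-3, -6]
P̄ = F·P·Fᵀ + Q = [5 6; 6 15]
y = z − H·x̄ = [-12]
S = H·P̄·Hᵀ + R = [45]
K = P̄·Hᵀ·S⁻¹ = [-7/45; -8/15]
x' = x̄ + K·y = [-17/15, 2/5]
P' = (I − K·H)·P̄ = [176/45 34/15; 34/15 11/5]

x' = [-17/15, 2/5]
P' = [176/45 34/15; 34/15 11/5]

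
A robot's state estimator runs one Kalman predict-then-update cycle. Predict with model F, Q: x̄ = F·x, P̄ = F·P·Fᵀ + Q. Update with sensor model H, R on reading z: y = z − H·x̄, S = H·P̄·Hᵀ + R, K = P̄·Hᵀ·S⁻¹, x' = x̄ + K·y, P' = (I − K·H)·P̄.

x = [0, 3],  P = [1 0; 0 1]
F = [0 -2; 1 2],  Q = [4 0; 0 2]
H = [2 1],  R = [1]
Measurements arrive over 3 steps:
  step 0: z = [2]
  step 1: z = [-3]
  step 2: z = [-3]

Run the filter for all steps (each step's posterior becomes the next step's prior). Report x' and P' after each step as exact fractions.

step 0: x̄ = F·x = [-6, 6]
step 0: P̄ = F·P·Fᵀ + Q = [8 -4; -4 7]
step 0: y = z − H·x̄ = [8]
step 0: S = H·P̄·Hᵀ + R = [24]
step 0: K = P̄·Hᵀ·S⁻¹ = [1/2; -1/24]
step 0: x' = x̄ + K·y = [-2, 17/3]
step 0: P' = (I − K·H)·P̄ = [2 -7/2; -7/2 167/24]
step 1: x̄ = F·x = [-34/3, 28/3]
step 1: P̄ = F·P·Fᵀ + Q = [191/6 -125/6; -125/6 107/6]
step 1: y = z − H·x̄ = [31/3]
step 1: S = H·P̄·Hᵀ + R = [377/6]
step 1: K = P̄·Hᵀ·S⁻¹ = [257/377; -11/29]
step 1: x' = x̄ + K·y = [-1617/377, 157/29]
step 1: P' = (I − K·H)·P̄ = [993/377 -133/29; -133/29 255/29]
step 2: x̄ = F·x = [-314/29, 85/13]
step 2: P̄ = F·P·Fᵀ + Q = [1136/29 -26; -26 279/13]
step 2: y = z − H·x̄ = [4568/377]
step 2: S = H·P̄·Hᵀ + R = [28332/377]
step 2: K = P̄·Hᵀ·S⁻¹ = [3289/4722; -11513/28332]
step 2: x' = x̄ + K·y = [-5638/2361, 11437/7083]
step 2: P' = (I − K·H)·P̄ = [2135/787 -22331/4722; -22331/4722 256459/28332]

step 0: x' = [-2, 17/3], P' = [2 -7/2; -7/2 167/24]
step 1: x' = [-1617/377, 157/29], P' = [993/377 -133/29; -133/29 255/29]
step 2: x' = [-5638/2361, 11437/7083], P' = [2135/787 -22331/4722; -22331/4722 256459/28332]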